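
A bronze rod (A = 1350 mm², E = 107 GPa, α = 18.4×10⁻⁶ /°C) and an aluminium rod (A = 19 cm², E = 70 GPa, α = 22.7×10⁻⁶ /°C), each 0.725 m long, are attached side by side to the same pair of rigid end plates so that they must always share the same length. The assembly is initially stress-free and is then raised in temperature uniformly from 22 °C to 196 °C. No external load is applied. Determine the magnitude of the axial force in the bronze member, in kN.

Both members must finish at the same length. With the larger α, the aluminium tends to over-expand; the plates restrain it, putting the aluminium in compression and the bronze in tension. With no external load the two internal forces are equal and opposite, magnitude P.
Compatibility of the two members (thermal + elastic change equal): (α₁ − α₂)ΔT = P·[1/(A₁E₁) + 1/(A₂E₂)].
|α₁ − α₂|·ΔT = 4.3×10⁻⁶ × 174 = 0.0007482.
1/(A₁E₁) + 1/(A₂E₂) = 1/(1350×107×10³) + 1/(1900×70×10³) = 1.444×10⁻⁸ N⁻¹.
So P = 0.0007482 / 1.444×10⁻⁸ = 51.81 kN.

P ≈ 51.8 kN (tensile in the bronze)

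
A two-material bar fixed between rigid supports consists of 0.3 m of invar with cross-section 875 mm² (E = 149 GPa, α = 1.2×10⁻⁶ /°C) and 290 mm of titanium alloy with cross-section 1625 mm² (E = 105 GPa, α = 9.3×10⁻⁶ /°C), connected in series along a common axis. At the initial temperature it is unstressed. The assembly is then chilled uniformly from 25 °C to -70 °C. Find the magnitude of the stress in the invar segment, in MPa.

If the supports were absent, the total length change would be Σ αᵢΔT Lᵢ = 1.2×10⁻⁶×95×300 + 9.3×10⁻⁶×95×290 = 0.2904 mm.
The walls prevent any net length change, so an axial force P (same in every segment) develops. Compatibility: P · Σ Lᵢ/(AᵢEᵢ) = δ_free.
Σ Lᵢ/(AᵢEᵢ) = 300/(875×149×10³) + 290/(1625×105×10³) = 4.001×10⁻⁶ mm/N.
Hence P = δ_free / Σ(L/AE) = 0.2904/4.001×10⁻⁶ = 72.59 kN (tensile).
σ_{invar} = P / A = 72590 / 875 = 82.96 MPa.

σ ≈ 83 MPa (tensile)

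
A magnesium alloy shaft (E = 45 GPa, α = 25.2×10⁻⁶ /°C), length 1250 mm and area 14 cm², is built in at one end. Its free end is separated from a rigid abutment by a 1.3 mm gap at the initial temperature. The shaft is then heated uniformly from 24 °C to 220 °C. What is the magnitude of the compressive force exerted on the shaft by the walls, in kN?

Unrestrained expansion: δ_free = αΔT L = 25.2×10⁻⁶ × 196 × 1250 = 6.174 mm.
After closing the 1.3 mm clearance, 6.174 − 1.3 = 4.874 mm of expansion remains to be suppressed by the wall.
That suppressed elongation corresponds to σ = E·Δ/L = 45×10³ × 4.874/1250 = 175.5 MPa.
P = σA = 175.5 × 1400 = 245.6 kN.

P ≈ 246 kN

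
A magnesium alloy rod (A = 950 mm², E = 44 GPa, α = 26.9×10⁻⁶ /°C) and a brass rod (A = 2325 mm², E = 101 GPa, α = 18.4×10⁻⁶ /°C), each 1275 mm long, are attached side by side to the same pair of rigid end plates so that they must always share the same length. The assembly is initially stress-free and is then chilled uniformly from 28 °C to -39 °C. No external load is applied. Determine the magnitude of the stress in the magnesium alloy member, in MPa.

Equilibrium of a rigid end plate with no external load gives equal and opposite internal forces ±P in the two members. Since α_{magnesium alloy} > α_{brass}, cooling drives the magnesium alloy into tension and the brass into compression.
Setting the final lengths equal and cancelling L: (α₁ − α₂)ΔT = P/(A₁E₁) + P/(A₂E₂).
|α₁ − α₂|·ΔT = 8.5×10⁻⁶ × 67 = 0.0005695.
1/(A₁E₁) + 1/(A₂E₂) = 1/(950×44×10³) + 1/(2325×101×10³) = 2.818×10⁻⁸ N⁻¹.
So P = 0.0005695 / 2.818×10⁻⁸ = 20.21 kN.
σ_{magnesium alloy} = P/A₁ = 20210/950 = 21.27 MPa, tensile.

σ ≈ 21.3 MPa (tensile)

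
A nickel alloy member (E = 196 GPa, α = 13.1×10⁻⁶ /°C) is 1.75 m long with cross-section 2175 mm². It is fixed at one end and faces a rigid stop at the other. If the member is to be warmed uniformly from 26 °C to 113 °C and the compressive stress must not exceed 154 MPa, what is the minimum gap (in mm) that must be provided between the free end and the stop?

g ≈ 0.619 mm

Free expansion if unrestrained: δ_free = αΔT L = 13.1×10⁻⁶ × 87 × 1750 = 1.994 mm.
A stress of 154 MPa corresponds to the wall pushing the member back by σL/E = 154×1750/(196×10³) = 1.375 mm.
The gap must absorb the remainder: g_min = 1.994 − 1.375 = 0.6195 mm.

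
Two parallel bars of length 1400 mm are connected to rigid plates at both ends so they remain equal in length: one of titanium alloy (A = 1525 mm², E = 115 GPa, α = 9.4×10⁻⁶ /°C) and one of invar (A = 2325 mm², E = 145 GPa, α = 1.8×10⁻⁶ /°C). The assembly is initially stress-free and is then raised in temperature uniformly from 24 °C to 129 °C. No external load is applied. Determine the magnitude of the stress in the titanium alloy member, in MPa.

σ ≈ 60.4 MPa (compressive)

Equilibrium of a rigid end plate with no external load gives equal and opposite internal forces ±P in the two members. Since α_{titanium alloy} > α_{invar}, heating drives the titanium alloy into compression and the invar into tension.
Setting the final lengths equal and cancelling L: (α₁ − α₂)ΔT = P/(A₁E₁) + P/(A₂E₂).
|α₁ − α₂|·ΔT = 7.6×10⁻⁶ × 105 = 0.000798.
1/(A₁E₁) + 1/(A₂E₂) = 1/(1525×115×10³) + 1/(2325×145×10³) = 8.668×10⁻⁹ N⁻¹.
P = 0.000798 / 8.668×10⁻⁹ = 92060 N = 92.06 kN.
σ_{titanium alloy} = P/A₁ = 92060/1525 = 60.37 MPa, compressive.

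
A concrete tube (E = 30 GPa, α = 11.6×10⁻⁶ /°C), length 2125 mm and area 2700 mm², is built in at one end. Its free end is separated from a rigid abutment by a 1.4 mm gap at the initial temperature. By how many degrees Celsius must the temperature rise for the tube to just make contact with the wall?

Contact occurs when the free expansion equals the gap: αΔT L = 1.4 mm.
ΔT = 1.4 / (11.6×10⁻⁶ × 2125) = 56.8 °C.

ΔT ≈ 56.8 °C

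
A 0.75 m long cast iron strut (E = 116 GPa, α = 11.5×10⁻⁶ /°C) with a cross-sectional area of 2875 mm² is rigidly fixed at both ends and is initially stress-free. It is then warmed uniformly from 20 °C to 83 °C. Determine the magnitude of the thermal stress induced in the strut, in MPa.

The supports are rigid, so the total axial strain is zero. The restrained thermal strain is ε = αΔT = 11.5×10⁻⁶ × 63 = 724.5×10⁻⁶.
σ = EαΔT = 116×10³ × 11.5×10⁻⁶ × 63 = 84.04 MPa (compressive; the strut is trying to expand).

σ ≈ 84 MPa (compressive)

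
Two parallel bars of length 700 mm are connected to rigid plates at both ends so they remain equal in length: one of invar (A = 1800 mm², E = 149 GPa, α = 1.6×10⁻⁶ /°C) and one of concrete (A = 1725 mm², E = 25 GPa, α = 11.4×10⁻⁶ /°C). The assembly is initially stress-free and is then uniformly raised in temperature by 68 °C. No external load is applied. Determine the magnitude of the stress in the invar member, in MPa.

σ ≈ 13.8 MPa (tensile)

Both members must finish at the same length. With the larger α, the concrete tends to over-expand; the plates restrain it, putting the concrete in compression and the invar in tension. With no external load the two internal forces are equal and opposite, magnitude P.
Setting the final lengths equal and cancelling L: (α₁ − α₂)ΔT = P/(A₁E₁) + P/(A₂E₂).
|α₁ − α₂|·ΔT = 9.8×10⁻⁶ × 68 = 0.0006664.
1/(A₁E₁) + 1/(A₂E₂) = 1/(1800×149×10³) + 1/(1725×25×10³) = 2.692×10⁻⁸ N⁻¹.
So P = 0.0006664 / 2.692×10⁻⁸ = 24.76 kN.
σ_{invar} = P/A₁ = 24760/1800 = 13.75 MPa, tensile.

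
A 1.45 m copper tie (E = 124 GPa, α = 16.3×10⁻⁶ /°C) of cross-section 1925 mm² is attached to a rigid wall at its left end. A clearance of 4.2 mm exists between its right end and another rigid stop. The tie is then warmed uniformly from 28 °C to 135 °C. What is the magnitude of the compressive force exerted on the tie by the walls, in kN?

Free thermal elongation = αΔT L = 16.3×10⁻⁶ × 107 × 1450 = 2.529 mm.
Since δ_free = 2.53 mm is less than the 4.2 mm gap, the tie never touches the wall. No axial force develops.

P ≈ 0 kN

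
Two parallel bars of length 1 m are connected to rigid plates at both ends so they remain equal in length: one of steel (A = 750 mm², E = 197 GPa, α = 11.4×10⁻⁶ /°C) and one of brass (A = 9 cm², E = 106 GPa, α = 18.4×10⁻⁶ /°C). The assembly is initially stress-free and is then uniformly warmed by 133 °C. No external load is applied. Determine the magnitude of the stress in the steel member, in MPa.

σ ≈ 72 MPa (tensile)

Equilibrium of a rigid end plate with no external load gives equal and opposite internal forces ±P in the two members. Since α_{brass} > α_{steel}, heating drives the brass into compression and the steel into tension.
Setting the final lengths equal and cancelling L: (α₁ − α₂)ΔT = P/(A₁E₁) + P/(A₂E₂).
|α₁ − α₂|·ΔT = 7×10⁻⁶ × 133 = 0.000931.
1/(A₁E₁) + 1/(A₂E₂) = 1/(750×197×10³) + 1/(900×106×10³) = 1.725×10⁻⁸ N⁻¹.
So P = 0.000931 / 1.725×10⁻⁸ = 53.97 kN.
σ_{steel} = P/A₁ = 53970/750 = 71.96 MPa, tensile.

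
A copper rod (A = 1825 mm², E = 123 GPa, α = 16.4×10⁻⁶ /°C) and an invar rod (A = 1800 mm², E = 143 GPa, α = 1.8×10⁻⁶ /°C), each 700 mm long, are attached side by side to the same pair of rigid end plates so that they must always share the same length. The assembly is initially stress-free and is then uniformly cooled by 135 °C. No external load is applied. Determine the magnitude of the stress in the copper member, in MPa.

The copper has the larger α, so on cooling it would change length more than the invar if both were free. The rigid plates force a common final length, so the copper is put into tension and the invar into compression, with equal and opposite forces P (no external load).
Setting the final lengths equal and cancelling L: (α₁ − α₂)ΔT = P/(A₁E₁) + P/(A₂E₂).
|α₁ − α₂|·ΔT = 14.6×10⁻⁶ × 135 = 0.001971.
1/(A₁E₁) + 1/(A₂E₂) = 1/(1825×123×10³) + 1/(1800×143×10³) = 8.34×10⁻⁹ N⁻¹.
P = 0.001971 / 8.34×10⁻⁹ = 236300 N = 236.3 kN.
σ_{copper} = P/A₁ = 236300/1825 = 129.5 MPa, tensile.

σ ≈ 129 MPa (tensile)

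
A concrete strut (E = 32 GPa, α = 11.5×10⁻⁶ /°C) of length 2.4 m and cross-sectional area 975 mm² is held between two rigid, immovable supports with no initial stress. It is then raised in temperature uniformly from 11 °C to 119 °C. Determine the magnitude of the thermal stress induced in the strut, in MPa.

σ ≈ 39.7 MPa (compressive)

With length fixed, the mechanical strain must cancel the thermal strain αΔT = 11.5×10⁻⁶ × 108 = 1242×10⁻⁶.
σ = EαΔT = 32×10³ × 11.5×10⁻⁶ × 108 = 39.74 MPa (compressive; the strut is trying to expand).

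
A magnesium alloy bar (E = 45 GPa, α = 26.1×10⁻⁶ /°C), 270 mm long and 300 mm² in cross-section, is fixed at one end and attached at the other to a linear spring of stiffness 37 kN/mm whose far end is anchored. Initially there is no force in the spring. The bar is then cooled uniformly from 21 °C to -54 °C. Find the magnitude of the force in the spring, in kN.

P ≈ 11.2 kN

If the spring were absent the bar would shorten by αΔT L = 26.1×10⁻⁶ × 75 × 270 = 0.5285 mm.
Let P be the tensile force in the spring. The bar extends elastically by PL/(AE) and the spring stretches by P/k; together these equal δ_free.
So P = δ_free / [L/(AE) + 1/k] = 0.5285 / [ 270/(300×45×10³) + 1/(37×10³) ].
P = 0.5285 / 4.703×10⁻⁵ = 11240 N.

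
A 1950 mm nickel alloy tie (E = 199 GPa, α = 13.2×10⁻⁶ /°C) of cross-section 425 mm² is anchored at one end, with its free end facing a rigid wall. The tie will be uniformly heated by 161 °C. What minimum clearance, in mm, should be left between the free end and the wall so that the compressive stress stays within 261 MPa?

g ≈ 1.59 mm

Free expansion if unrestrained: δ_free = αΔT L = 13.2×10⁻⁶ × 161 × 1950 = 4.144 mm.
At the allowable stress the elastic shortening the wall may impose is σL/E = 261 × 1950 / (199×10³) = 2.558 mm.
So the gap has to take up the difference, g_min = δ_free − σL/E = 4.144 − 2.558 = 1.587 mm.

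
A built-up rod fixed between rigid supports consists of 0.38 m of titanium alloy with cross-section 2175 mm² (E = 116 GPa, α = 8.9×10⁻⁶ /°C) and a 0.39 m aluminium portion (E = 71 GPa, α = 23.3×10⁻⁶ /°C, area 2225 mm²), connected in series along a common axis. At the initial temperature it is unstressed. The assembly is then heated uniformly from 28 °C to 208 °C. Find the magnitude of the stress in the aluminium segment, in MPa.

Free thermal expansion of the whole bar: Σ αᵢΔT Lᵢ = 8.9×10⁻⁶×180×380 + 23.3×10⁻⁶×180×390 = 2.244 mm.
The rigid supports impose zero overall length change; the single axial force P common to all segments must satisfy P Σ Lᵢ/(AᵢEᵢ) = δ_free.
The series flexibility is Σ Lᵢ/(AᵢEᵢ) = 380/(2175×116×10³) + 390/(2225×71×10³) = 3.975×10⁻⁶ mm/N.
So P = 2.244 / 3.975×10⁻⁶ = 564.6 kN, compressive.
σ_{aluminium} = P / A = 564600 / 2225 = 253.8 MPa.

σ ≈ 254 MPa (compressive)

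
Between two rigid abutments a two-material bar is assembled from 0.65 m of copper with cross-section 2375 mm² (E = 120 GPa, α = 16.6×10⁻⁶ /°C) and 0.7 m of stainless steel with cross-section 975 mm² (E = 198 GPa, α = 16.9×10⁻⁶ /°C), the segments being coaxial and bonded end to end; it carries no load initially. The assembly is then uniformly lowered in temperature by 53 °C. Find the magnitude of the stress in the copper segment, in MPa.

σ ≈ 85.5 MPa (tensile)

Free thermal contraction of the whole bar: Σ αᵢΔT Lᵢ = 16.6×10⁻⁶×53×650 + 16.9×10⁻⁶×53×700 = 1.199 mm.
The rigid supports impose zero overall length change; the single axial force P common to all segments must satisfy P Σ Lᵢ/(AᵢEᵢ) = δ_free.
The series flexibility is Σ Lᵢ/(AᵢEᵢ) = 650/(2375×120×10³) + 700/(975×198×10³) = 5.907×10⁻⁶ mm/N.
Hence P = δ_free / Σ(L/AE) = 1.199/5.907×10⁻⁶ = 203 kN (tensile).
σ_{copper} = P / A = 203000 / 2375 = 85.46 MPa.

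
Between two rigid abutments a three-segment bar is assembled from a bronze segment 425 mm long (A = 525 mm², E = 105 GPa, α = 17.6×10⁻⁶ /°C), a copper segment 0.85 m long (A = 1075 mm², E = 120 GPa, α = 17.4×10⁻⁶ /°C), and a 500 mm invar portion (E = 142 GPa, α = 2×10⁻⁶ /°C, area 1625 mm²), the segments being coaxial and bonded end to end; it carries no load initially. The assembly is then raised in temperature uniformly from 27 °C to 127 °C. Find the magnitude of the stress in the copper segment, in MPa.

σ ≈ 131 MPa (compressive)

Free thermal expansion of the whole bar: Σ αᵢΔT Lᵢ = 17.6×10⁻⁶×100×425 + 17.4×10⁻⁶×100×850 + 2×10⁻⁶×100×500 = 2.327 mm.
Since the ends are fixed, an axial force P builds up, equal in every segment, with P · Σ Lᵢ/(AᵢEᵢ) = δ_free.
The series flexibility is Σ Lᵢ/(AᵢEᵢ) = 425/(525×105×10³) + 850/(1075×120×10³) + 500/(1625×142×10³) = 1.647×10⁻⁵ mm/N.
Hence P = δ_free / Σ(L/AE) = 2.327/1.647×10⁻⁵ = 141.3 kN (compressive).
σ_{copper} = P / A = 141300 / 1075 = 131.5 MPa.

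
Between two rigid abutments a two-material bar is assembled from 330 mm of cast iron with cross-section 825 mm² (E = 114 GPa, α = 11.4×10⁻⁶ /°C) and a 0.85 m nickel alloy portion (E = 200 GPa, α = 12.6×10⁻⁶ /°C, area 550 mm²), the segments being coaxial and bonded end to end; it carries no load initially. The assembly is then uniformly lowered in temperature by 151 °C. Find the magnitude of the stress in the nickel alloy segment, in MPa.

Free thermal contraction of the whole bar: Σ αᵢΔT Lᵢ = 11.4×10⁻⁶×151×330 + 12.6×10⁻⁶×151×850 = 2.185 mm.
The walls prevent any net length change, so an axial force P (same in every segment) develops. Compatibility: P · Σ Lᵢ/(AᵢEᵢ) = δ_free.
Σ Lᵢ/(AᵢEᵢ) = 330/(825×114×10³) + 850/(550×200×10³) = 1.124×10⁻⁵ mm/N.
P = 2.185 / 1.124×10⁻⁵ = 194500 N = 194.5 kN, tensile.
σ_{nickel alloy} = P / A = 194500 / 550 = 353.6 MPa.

σ ≈ 354 MPa (tensile)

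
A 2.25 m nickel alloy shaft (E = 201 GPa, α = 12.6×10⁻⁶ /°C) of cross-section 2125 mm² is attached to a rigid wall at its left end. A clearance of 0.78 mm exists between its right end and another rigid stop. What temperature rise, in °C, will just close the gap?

The gap closes when αΔT L = 0.78 mm, since the shaft is still unstressed at that instant.
So ΔT = g/(αL) = 0.78/(12.6×10⁻⁶ × 2250) = 27.51 °C.

ΔT ≈ 27.5 °C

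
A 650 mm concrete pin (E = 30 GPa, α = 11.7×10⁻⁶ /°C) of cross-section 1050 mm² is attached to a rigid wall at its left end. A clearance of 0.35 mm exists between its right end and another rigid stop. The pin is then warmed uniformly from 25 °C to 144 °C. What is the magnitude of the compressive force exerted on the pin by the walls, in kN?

Free thermal elongation = αΔT L = 11.7×10⁻⁶ × 119 × 650 = 0.905 mm.
The gap closes (δ_free > 0.35 mm) and the wall then resists a further 0.905 − 0.35 = 0.555 mm of expansion.
Compatibility: PL/(AE) = 0.555 mm, so σ = P/A = E × (0.555/650) = 25.62 MPa.
P = σA = 25.62 × 1050 = 26.9 kN.

P ≈ 26.9 kN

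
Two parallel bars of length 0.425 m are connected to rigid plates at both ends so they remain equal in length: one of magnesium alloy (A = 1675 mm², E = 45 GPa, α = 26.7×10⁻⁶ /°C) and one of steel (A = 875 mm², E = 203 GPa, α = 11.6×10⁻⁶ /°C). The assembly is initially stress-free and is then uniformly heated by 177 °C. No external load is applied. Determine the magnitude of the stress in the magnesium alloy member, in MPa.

Both members must finish at the same length. With the larger α, the magnesium alloy tends to over-expand; the plates restrain it, putting the magnesium alloy in compression and the steel in tension. With no external load the two internal forces are equal and opposite, magnitude P.
Setting the final lengths equal and cancelling L: (α₁ − α₂)ΔT = P/(A₁E₁) + P/(A₂E₂).
|α₁ − α₂|·ΔT = 15.1×10⁻⁶ × 177 = 0.002673.
1/(A₁E₁) + 1/(A₂E₂) = 1/(1675×45×10³) + 1/(875×203×10³) = 1.89×10⁻⁸ N⁻¹.
P = 0.002673 / 1.89×10⁻⁸ = 141400 N = 141.4 kN.
σ_{magnesium alloy} = P/A₁ = 141400/1675 = 84.44 MPa, compressive.

σ ≈ 84.4 MPa (compressive)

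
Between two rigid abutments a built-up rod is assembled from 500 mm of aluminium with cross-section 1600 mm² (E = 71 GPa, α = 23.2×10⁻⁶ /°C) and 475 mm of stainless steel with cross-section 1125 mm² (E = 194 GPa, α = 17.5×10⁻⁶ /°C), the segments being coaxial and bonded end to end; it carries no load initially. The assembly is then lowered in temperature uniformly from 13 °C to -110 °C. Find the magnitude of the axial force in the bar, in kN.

With the walls removed the bar would change length by δ_free = Σ αᵢΔT Lᵢ = 23.2×10⁻⁶×123×500 + 17.5×10⁻⁶×123×475 = 2.449 mm.
The rigid supports impose zero overall length change; the single axial force P common to all segments must satisfy P Σ Lᵢ/(AᵢEᵢ) = δ_free.
The series flexibility is Σ Lᵢ/(AᵢEᵢ) = 500/(1600×71×10³) + 475/(1125×194×10³) = 6.578×10⁻⁶ mm/N.
Hence P = δ_free / Σ(L/AE) = 2.449/6.578×10⁻⁶ = 372.3 kN (tensile).

P ≈ 372 kN (tensile)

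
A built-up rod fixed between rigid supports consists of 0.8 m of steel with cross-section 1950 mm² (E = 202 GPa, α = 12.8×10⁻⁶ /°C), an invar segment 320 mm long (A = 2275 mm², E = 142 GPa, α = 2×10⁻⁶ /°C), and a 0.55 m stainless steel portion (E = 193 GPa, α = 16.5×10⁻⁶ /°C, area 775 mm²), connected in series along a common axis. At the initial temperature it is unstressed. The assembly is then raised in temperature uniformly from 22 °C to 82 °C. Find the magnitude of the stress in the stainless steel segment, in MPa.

σ ≈ 231 MPa (compressive)

With the walls removed the bar would change length by δ_free = Σ αᵢΔT Lᵢ = 12.8×10⁻⁶×60×800 + 2×10⁻⁶×60×320 + 16.5×10⁻⁶×60×550 = 1.197 mm.
The walls prevent any net length change, so an axial force P (same in every segment) develops. Compatibility: P · Σ Lᵢ/(AᵢEᵢ) = δ_free.
Σ Lᵢ/(AᵢEᵢ) = 800/(1950×202×10³) + 320/(2275×142×10³) + 550/(775×193×10³) = 6.699×10⁻⁶ mm/N.
P = 1.197 / 6.699×10⁻⁶ = 178700 N = 178.7 kN, compressive.
σ_{stainless steel} = P / A = 178700 / 775 = 230.6 MPa.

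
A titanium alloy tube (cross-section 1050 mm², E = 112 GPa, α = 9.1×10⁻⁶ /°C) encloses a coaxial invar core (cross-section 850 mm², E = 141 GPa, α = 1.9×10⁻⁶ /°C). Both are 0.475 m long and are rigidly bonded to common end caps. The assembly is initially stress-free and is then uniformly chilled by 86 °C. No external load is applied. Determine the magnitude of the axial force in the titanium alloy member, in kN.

The titanium alloy has the larger α, so on cooling it would change length more than the invar if both were free. The rigid plates force a common final length, so the titanium alloy is put into tension and the invar into compression, with equal and opposite forces P (no external load).
Equating the net (thermal + elastic) strains gives |α₁ − α₂|·ΔT = P·[1/(A₁E₁) + 1/(A₂E₂)].
|α₁ − α₂|·ΔT = 7.2×10⁻⁶ × 86 = 0.0006192.
1/(A₁E₁) + 1/(A₂E₂) = 1/(1050×112×10³) + 1/(850×141×10³) = 1.685×10⁻⁸ N⁻¹.
P = 0.0006192 / 1.685×10⁻⁸ = 36750 N = 36.75 kN.

P ≈ 36.8 kN (tensile in the titanium alloy)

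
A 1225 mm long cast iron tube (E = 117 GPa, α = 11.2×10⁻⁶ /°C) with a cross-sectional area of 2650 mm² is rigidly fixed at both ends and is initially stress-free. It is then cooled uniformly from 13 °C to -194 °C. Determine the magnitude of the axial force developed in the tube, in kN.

Full restraint means ε = 0, so the stress is σ = EαΔT = 117×10³ × 11.2×10⁻⁶ × 207 = 271.3 MPa.
Then P = σA = 271.3 × 2650 mm² = 718.8 kN, tensile.

P ≈ 719 kN (tensile)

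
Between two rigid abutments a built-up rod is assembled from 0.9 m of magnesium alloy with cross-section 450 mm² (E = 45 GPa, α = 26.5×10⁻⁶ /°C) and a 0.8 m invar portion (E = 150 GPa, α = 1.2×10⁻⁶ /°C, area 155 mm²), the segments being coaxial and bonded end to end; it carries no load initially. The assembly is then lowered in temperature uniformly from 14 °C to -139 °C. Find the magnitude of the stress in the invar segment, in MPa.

With the walls removed the bar would change length by δ_free = Σ αᵢΔT Lᵢ = 26.5×10⁻⁶×153×900 + 1.2×10⁻⁶×153×800 = 3.796 mm.
Since the ends are fixed, an axial force P builds up, equal in every segment, with P · Σ Lᵢ/(AᵢEᵢ) = δ_free.
Σ Lᵢ/(AᵢEᵢ) = 900/(450×45×10³) + 800/(155×150×10³) = 7.885×10⁻⁵ mm/N.
So P = 3.796 / 7.885×10⁻⁵ = 48.14 kN, tensile.
σ_{invar} = P / A = 48140 / 155 = 310.6 MPa.

σ ≈ 311 MPa (tensile)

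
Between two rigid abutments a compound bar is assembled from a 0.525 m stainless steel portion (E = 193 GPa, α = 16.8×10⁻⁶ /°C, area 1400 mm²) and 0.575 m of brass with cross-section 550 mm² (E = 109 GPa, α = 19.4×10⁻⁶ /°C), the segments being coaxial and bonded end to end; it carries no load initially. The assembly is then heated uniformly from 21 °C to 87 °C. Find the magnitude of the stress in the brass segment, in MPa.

Free thermal expansion of the whole bar: Σ αᵢΔT Lᵢ = 16.8×10⁻⁶×66×525 + 19.4×10⁻⁶×66×575 = 1.318 mm.
Since the ends are fixed, an axial force P builds up, equal in every segment, with P · Σ Lᵢ/(AᵢEᵢ) = δ_free.
The series flexibility is Σ Lᵢ/(AᵢEᵢ) = 525/(1400×193×10³) + 575/(550×109×10³) = 1.153×10⁻⁵ mm/N.
Hence P = δ_free / Σ(L/AE) = 1.318/1.153×10⁻⁵ = 114.3 kN (compressive).
σ_{brass} = P / A = 114300 / 550 = 207.8 MPa.

σ ≈ 208 MPa (compressive)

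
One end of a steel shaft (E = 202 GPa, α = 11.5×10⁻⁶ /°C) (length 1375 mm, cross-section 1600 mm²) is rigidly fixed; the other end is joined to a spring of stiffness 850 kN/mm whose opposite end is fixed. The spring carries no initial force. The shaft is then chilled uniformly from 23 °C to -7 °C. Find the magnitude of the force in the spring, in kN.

P ≈ 87.3 kN

If the spring were absent the shaft would shorten by αΔT L = 11.5×10⁻⁶ × 30 × 1375 = 0.4744 mm.
Let P be the tensile force in the spring. The shaft extends elastically by PL/(AE) and the spring stretches by P/k; together these equal δ_free.
So P = δ_free / [L/(AE) + 1/k] = 0.4744 / [ 1375/(1600×202×10³) + 1/(850×10³) ].
P = 0.4744 / 5.431×10⁻⁶ = 87350 N.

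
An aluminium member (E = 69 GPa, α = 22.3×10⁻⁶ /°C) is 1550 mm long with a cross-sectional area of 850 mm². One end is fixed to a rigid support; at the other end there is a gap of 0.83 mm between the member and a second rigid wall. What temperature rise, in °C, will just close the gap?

Contact occurs when the free expansion equals the gap: αΔT L = 0.83 mm.
So ΔT = g/(αL) = 0.83/(22.3×10⁻⁶ × 1550) = 24.01 °C.

ΔT ≈ 24 °C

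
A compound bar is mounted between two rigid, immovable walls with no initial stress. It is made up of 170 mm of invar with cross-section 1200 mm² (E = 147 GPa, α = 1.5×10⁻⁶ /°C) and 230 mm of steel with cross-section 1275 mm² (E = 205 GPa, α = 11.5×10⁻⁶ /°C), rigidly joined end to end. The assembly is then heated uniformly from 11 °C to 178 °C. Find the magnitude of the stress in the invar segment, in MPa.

With the walls removed the bar would change length by δ_free = Σ αᵢΔT Lᵢ = 1.5×10⁻⁶×167×170 + 11.5×10⁻⁶×167×230 = 0.4843 mm.
The rigid supports impose zero overall length change; the single axial force P common to all segments must satisfy P Σ Lᵢ/(AᵢEᵢ) = δ_free.
Σ Lᵢ/(AᵢEᵢ) = 170/(1200×147×10³) + 230/(1275×205×10³) = 1.844×10⁻⁶ mm/N.
Hence P = δ_free / Σ(L/AE) = 0.4843/1.844×10⁻⁶ = 262.7 kN (compressive).
σ_{invar} = P / A = 262700 / 1200 = 218.9 MPa.

σ ≈ 219 MPa (compressive)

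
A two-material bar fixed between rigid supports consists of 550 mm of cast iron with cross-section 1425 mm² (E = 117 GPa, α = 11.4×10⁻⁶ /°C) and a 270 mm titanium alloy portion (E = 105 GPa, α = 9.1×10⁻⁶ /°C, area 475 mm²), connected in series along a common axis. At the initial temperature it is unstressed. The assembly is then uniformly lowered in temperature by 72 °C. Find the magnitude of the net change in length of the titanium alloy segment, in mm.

With the walls removed the bar would change length by δ_free = Σ αᵢΔT Lᵢ = 11.4×10⁻⁶×72×550 + 9.1×10⁻⁶×72×270 = 0.6283 mm.
The walls prevent any net length change, so an axial force P (same in every segment) develops. Compatibility: P · Σ Lᵢ/(AᵢEᵢ) = δ_free.
Σ Lᵢ/(AᵢEᵢ) = 550/(1425×117×10³) + 270/(475×105×10³) = 8.712×10⁻⁶ mm/N.
So P = 0.6283 / 8.712×10⁻⁶ = 72.12 kN, tensile.
For the titanium alloy segment, free thermal change = 9.1×10⁻⁶×72×270 = 0.1769 mm and elastic change from P = 72120×270/(475×105×10³) = 0.3904 mm; these oppose, so the net change is 0.214 mm (segment lengthens).

|ΔL| ≈ 0.214 mm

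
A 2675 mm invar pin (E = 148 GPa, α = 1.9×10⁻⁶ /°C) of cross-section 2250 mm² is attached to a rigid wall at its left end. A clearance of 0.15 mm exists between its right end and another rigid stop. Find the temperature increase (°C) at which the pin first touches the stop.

The gap closes when αΔT L = 0.15 mm, since the pin is still unstressed at that instant.
So ΔT = g/(αL) = 0.15/(1.9×10⁻⁶ × 2675) = 29.51 °C.

ΔT ≈ 29.5 °C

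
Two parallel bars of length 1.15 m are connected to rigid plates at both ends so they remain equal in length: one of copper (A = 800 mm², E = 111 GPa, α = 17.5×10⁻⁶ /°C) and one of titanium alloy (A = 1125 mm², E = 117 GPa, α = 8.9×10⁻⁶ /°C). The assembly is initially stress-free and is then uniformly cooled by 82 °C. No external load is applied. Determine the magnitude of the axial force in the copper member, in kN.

P ≈ 37.4 kN (tensile in the copper)

Equilibrium of a rigid end plate with no external load gives equal and opposite internal forces ±P in the two members. Since α_{copper} > α_{titanium alloy}, cooling drives the copper into tension and the titanium alloy into compression.
Setting the final lengths equal and cancelling L: (α₁ − α₂)ΔT = P/(A₁E₁) + P/(A₂E₂).
|α₁ − α₂|·ΔT = 8.6×10⁻⁶ × 82 = 0.0007052.
1/(A₁E₁) + 1/(A₂E₂) = 1/(800×111×10³) + 1/(1125×117×10³) = 1.886×10⁻⁸ N⁻¹.
P = 0.0007052 / 1.886×10⁻⁸ = 37390 N = 37.39 kN.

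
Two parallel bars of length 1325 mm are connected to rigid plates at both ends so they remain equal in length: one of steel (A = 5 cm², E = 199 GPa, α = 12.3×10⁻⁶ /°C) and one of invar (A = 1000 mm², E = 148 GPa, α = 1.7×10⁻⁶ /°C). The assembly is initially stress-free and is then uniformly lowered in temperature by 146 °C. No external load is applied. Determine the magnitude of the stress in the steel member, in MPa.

Equilibrium of a rigid end plate with no external load gives equal and opposite internal forces ±P in the two members. Since α_{steel} > α_{invar}, cooling drives the steel into tension and the invar into compression.
Setting the final lengths equal and cancelling L: (α₁ − α₂)ΔT = P/(A₁E₁) + P/(A₂E₂).
|α₁ − α₂|·ΔT = 10.6×10⁻⁶ × 146 = 0.001548.
1/(A₁E₁) + 1/(A₂E₂) = 1/(500×199×10³) + 1/(1000×148×10³) = 1.681×10⁻⁸ N⁻¹.
So P = 0.001548 / 1.681×10⁻⁸ = 92.08 kN.
σ_{steel} = P/A₁ = 92080/500 = 184.2 MPa, tensile.

σ ≈ 184 MPa (tensile)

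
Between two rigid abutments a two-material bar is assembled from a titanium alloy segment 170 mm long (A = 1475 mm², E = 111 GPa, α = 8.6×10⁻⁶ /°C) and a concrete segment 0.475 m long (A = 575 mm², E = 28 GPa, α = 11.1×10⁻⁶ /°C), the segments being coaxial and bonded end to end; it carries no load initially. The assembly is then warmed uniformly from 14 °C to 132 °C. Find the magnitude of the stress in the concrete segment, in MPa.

σ ≈ 45.3 MPa (compressive)

With the walls removed the bar would change length by δ_free = Σ αᵢΔT Lᵢ = 8.6×10⁻⁶×118×170 + 11.1×10⁻⁶×118×475 = 0.7947 mm.
The rigid supports impose zero overall length change; the single axial force P common to all segments must satisfy P Σ Lᵢ/(AᵢEᵢ) = δ_free.
Σ Lᵢ/(AᵢEᵢ) = 170/(1475×111×10³) + 475/(575×28×10³) = 3.054×10⁻⁵ mm/N.
Hence P = δ_free / Σ(L/AE) = 0.7947/3.054×10⁻⁵ = 26.02 kN (compressive).
σ_{concrete} = P / A = 26020 / 575 = 45.25 MPa.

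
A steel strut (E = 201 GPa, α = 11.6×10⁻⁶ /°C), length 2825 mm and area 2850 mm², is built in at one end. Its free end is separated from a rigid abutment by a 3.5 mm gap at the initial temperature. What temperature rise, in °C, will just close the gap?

ΔT ≈ 107 °C

The gap closes when αΔT L = 3.5 mm, since the strut is still unstressed at that instant.
So ΔT = g/(αL) = 3.5/(11.6×10⁻⁶ × 2825) = 106.8 °C.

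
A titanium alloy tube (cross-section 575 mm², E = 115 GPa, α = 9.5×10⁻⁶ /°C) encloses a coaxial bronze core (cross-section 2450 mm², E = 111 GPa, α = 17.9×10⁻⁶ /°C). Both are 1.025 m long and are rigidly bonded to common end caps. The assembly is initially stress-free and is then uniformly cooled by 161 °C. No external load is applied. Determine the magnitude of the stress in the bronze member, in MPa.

σ ≈ 29.4 MPa (tensile)

Both members must finish at the same length. With the larger α, the bronze tends to over-contract; the plates restrain it, putting the bronze in tension and the titanium alloy in compression. With no external load the two internal forces are equal and opposite, magnitude P.
Compatibility of the two members (thermal + elastic change equal): (α₁ − α₂)ΔT = P·[1/(A₁E₁) + 1/(A₂E₂)].
|α₁ − α₂|·ΔT = 8.4×10⁻⁶ × 161 = 0.001352.
1/(A₁E₁) + 1/(A₂E₂) = 1/(575×115×10³) + 1/(2450×111×10³) = 1.88×10⁻⁸ N⁻¹.
So P = 0.001352 / 1.88×10⁻⁸ = 71.94 kN.
σ_{bronze} = P/A₂ = 71940/2450 = 29.36 MPa, tensile.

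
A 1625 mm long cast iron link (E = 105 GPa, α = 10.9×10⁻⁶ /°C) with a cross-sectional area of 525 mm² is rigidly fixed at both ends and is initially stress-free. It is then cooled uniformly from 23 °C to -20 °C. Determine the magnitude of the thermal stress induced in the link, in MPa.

σ ≈ 49.2 MPa (tensile)

With length fixed, the mechanical strain must cancel the thermal strain αΔT = 10.9×10⁻⁶ × 43 = 468.7×10⁻⁶.
Hence σ = E·αΔT = 105×10³ × 468.7×10⁻⁶ = 49.21 MPa, tensile.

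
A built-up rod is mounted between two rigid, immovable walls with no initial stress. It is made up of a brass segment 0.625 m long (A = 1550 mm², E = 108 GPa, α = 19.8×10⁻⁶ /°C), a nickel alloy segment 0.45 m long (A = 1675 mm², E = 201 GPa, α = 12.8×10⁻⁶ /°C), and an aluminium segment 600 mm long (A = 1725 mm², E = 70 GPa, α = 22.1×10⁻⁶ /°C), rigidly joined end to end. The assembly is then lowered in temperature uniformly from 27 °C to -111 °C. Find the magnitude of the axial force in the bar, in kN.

With the walls removed the bar would change length by δ_free = Σ αᵢΔT Lᵢ = 19.8×10⁻⁶×138×625 + 12.8×10⁻⁶×138×450 + 22.1×10⁻⁶×138×600 = 4.333 mm.
The rigid supports impose zero overall length change; the single axial force P common to all segments must satisfy P Σ Lᵢ/(AᵢEᵢ) = δ_free.
The series flexibility is Σ Lᵢ/(AᵢEᵢ) = 625/(1550×108×10³) + 450/(1675×201×10³) + 600/(1725×70×10³) = 1.004×10⁻⁵ mm/N.
So P = 4.333 / 1.004×10⁻⁵ = 431.6 kN, tensile.

P ≈ 432 kN (tensile)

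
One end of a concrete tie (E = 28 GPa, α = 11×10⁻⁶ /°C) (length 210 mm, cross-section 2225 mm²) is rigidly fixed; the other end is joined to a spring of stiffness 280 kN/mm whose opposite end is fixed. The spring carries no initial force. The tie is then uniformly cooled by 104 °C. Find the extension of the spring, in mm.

If the spring were absent the tie would shorten by αΔT L = 11×10⁻⁶ × 104 × 210 = 0.2402 mm.
With a force P in the spring, the elastic change of the tie is PL/(AE) and that of the spring is P/k; compatibility requires their sum to equal δ_free.
So P = δ_free / [L/(AE) + 1/k] = 0.2402 / [ 210/(2225×28×10³) + 1/(280×10³) ].
P = 0.2402 / 6.942×10⁻⁶ = 34610 N.
Spring extension = P/k = 34610/(280×10³) = 0.1236 mm.

δ ≈ 0.124 mm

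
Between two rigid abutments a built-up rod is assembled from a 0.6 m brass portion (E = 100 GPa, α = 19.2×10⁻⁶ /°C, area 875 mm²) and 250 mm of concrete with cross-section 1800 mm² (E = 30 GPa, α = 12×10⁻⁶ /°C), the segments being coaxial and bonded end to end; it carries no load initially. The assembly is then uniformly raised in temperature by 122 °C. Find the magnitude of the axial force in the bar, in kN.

P ≈ 154 kN (compressive)

With the walls removed the bar would change length by δ_free = Σ αᵢΔT Lᵢ = 19.2×10⁻⁶×122×600 + 12×10⁻⁶×122×250 = 1.771 mm.
The rigid supports impose zero overall length change; the single axial force P common to all segments must satisfy P Σ Lᵢ/(AᵢEᵢ) = δ_free.
The series flexibility is Σ Lᵢ/(AᵢEᵢ) = 600/(875×100×10³) + 250/(1800×30×10³) = 1.149×10⁻⁵ mm/N.
Hence P = δ_free / Σ(L/AE) = 1.771/1.149×10⁻⁵ = 154.2 kN (compressive).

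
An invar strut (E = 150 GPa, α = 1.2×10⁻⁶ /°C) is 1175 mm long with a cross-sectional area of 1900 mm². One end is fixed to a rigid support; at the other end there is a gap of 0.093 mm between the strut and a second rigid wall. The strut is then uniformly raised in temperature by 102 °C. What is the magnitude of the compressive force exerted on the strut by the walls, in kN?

P ≈ 12.3 kN

Free thermal elongation = αΔT L = 1.2×10⁻⁶ × 102 × 1175 = 0.1438 mm.
The gap closes (δ_free > 0.093 mm) and the wall then resists a further 0.1438 − 0.093 = 0.05082 mm of expansion.
Compatibility: PL/(AE) = 0.05082 mm, so σ = P/A = E × (0.05082/1175) = 6.488 MPa.
Force on the wall = σA = 6.488 × 1900 mm² = 12.33 kN.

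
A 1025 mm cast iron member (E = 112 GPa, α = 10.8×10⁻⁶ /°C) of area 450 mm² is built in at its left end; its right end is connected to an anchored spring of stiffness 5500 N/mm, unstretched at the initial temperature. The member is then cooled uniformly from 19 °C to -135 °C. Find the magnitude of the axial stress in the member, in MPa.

Free thermal contraction: δ_free = αΔT L = 10.8×10⁻⁶ × 154 × 1025 = 1.705 mm.
Let P be the tensile force in the spring. The member extends elastically by PL/(AE) and the spring stretches by P/k; together these equal δ_free.
So P = δ_free / [L/(AE) + 1/k] = 1.705 / [ 1025/(450×112×10³) + 1/(5500) ].
P = 1.705 / 0.0002022 = 8433 N.
σ = P/A = 8433/450 = 18.74 MPa.

σ ≈ 18.7 MPa (tensile)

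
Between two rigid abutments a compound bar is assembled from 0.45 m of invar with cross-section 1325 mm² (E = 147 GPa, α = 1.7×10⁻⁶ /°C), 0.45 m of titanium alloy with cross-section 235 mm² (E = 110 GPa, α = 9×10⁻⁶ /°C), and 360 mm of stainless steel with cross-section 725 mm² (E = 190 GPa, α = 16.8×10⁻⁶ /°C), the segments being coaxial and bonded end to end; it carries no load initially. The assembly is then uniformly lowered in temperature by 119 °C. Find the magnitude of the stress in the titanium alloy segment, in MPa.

If the supports were absent, the total length change would be Σ αᵢΔT Lᵢ = 1.7×10⁻⁶×119×450 + 9×10⁻⁶×119×450 + 16.8×10⁻⁶×119×360 = 1.293 mm.
Since the ends are fixed, an axial force P builds up, equal in every segment, with P · Σ Lᵢ/(AᵢEᵢ) = δ_free.
The series flexibility is Σ Lᵢ/(AᵢEᵢ) = 450/(1325×147×10³) + 450/(235×110×10³) + 360/(725×190×10³) = 2.233×10⁻⁵ mm/N.
P = 1.293 / 2.233×10⁻⁵ = 57890 N = 57.89 kN, tensile.
σ_{titanium alloy} = P / A = 57890 / 235 = 246.3 MPa.

σ ≈ 246 MPa (tensile)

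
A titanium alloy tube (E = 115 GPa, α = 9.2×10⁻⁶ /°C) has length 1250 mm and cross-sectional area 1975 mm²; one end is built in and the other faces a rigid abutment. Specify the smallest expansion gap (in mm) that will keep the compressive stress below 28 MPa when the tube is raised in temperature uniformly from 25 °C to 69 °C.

g ≈ 0.202 mm

Free expansion if unrestrained: δ_free = αΔT L = 9.2×10⁻⁶ × 44 × 1250 = 0.506 mm.
A stress of 28 MPa corresponds to the wall pushing the tube back by σL/E = 28×1250/(115×10³) = 0.3043 mm.
So the gap has to take up the difference, g_min = δ_free − σL/E = 0.506 − 0.3043 = 0.2017 mm.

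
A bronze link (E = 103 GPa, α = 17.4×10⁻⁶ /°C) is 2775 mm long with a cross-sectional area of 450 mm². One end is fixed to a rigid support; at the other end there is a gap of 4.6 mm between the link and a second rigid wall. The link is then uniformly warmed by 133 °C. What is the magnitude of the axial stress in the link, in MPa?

σ ≈ 67.6 MPa (compressive)

Unrestrained expansion: δ_free = αΔT L = 17.4×10⁻⁶ × 133 × 2775 = 6.422 mm.
This exceeds the 4.6 mm gap, so the wall pushes back. The portion of expansion that must be recovered elastically is δ_free − gap = 6.422 − 4.6 = 1.822 mm.
So σ = E(δ_free − g)/L = 103×10³ × 1.822/2775 = 67.62 MPa.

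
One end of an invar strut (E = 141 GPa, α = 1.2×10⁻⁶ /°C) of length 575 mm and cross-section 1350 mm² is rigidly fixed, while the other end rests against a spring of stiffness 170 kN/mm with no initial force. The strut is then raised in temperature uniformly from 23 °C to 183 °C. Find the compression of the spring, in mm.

If the spring were absent the strut would lengthen by αΔT L = 1.2×10⁻⁶ × 160 × 575 = 0.1104 mm.
With a force P in the spring, the elastic change of the strut is PL/(AE) and that of the spring is P/k; compatibility requires their sum to equal δ_free.
P [ L/(AE) + 1/k ] = δ_free → P [ 575/(1350×141×10³) + 1/(170×10³) ] = 0.1104.
P = 0.1104 / 8.903×10⁻⁶ = 12400 N.
Spring compression = P/k = 12400/(170×10³) = 0.07294 mm.

δ ≈ 0.0729 mm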